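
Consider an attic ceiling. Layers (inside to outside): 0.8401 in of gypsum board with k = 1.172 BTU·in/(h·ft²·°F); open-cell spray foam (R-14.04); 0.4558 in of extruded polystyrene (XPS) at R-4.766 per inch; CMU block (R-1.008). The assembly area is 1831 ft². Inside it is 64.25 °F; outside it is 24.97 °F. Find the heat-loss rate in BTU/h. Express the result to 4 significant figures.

4010 BTU/h

0.8401/1.172 = 0.71681
0.4558 × 4.766 = 2.1723
R_total = 0.71681 + 14.04 + 2.1723 + 1.008 = 17.937 ft²·°F·h/BTU
Q = A·ΔT/R = 1831 × (64.25 − 24.97) / 17.937 = 4009.6 BTU/h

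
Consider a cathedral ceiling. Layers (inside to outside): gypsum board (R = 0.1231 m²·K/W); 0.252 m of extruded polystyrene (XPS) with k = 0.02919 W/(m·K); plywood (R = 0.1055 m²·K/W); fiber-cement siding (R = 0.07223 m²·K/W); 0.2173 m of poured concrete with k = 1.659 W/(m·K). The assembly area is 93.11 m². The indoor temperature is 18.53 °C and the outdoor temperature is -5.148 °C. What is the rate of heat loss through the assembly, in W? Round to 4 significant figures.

0.252/0.02919 = 8.6331
0.2173/1.659 = 0.13098
R_total = 0.1231 + 8.6331 + 0.1055 + 0.07223 + 0.13098 = 9.0649 m²·K/W
Q = A·ΔT/R = 93.11 × (18.53 − (-5.148)) / 9.0649 = 243.21 W

243.2 W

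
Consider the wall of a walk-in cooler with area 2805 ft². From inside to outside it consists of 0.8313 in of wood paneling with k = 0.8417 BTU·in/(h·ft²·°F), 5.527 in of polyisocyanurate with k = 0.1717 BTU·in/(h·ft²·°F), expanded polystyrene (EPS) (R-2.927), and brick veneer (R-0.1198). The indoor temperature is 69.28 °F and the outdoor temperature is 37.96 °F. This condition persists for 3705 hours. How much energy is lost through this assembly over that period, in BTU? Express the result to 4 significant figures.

8986000 BTU

0.8313/0.8417 = 0.98764
5.527/0.1717 = 32.19
R_total = 0.98764 + 32.19 + 2.927 + 0.1198 = 36.224 ft²·°F·h/BTU
Q = 2805 × (69.28 − 37.96) / 36.224 = 2425.2 BTU/h
E = 2425.2 × 3705 = 8985500 BTU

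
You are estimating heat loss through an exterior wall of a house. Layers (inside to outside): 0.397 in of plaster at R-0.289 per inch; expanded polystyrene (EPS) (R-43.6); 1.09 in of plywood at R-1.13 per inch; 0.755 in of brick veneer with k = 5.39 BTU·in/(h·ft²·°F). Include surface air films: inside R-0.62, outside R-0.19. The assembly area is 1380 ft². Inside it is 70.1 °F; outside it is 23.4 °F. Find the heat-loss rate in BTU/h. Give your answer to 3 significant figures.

0.397 × 0.289 = 0.1147
1.09 × 1.13 = 1.232
0.755/5.39 = 0.1401
R_total = 0.62 + 0.1147 + 43.6 + 1.232 + 0.1401 + 0.19 = 45.9 ft²·°F·h/BTU
Q = A·ΔT/R = 1380 × (70.1 − 23.4) / 45.9 = 1404 BTU/h

1400 BTU/h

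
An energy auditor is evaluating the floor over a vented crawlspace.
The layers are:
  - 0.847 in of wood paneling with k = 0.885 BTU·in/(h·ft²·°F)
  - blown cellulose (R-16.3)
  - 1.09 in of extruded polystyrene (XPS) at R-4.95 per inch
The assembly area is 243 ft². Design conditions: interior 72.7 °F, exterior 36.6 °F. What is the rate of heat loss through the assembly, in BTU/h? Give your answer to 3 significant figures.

387 BTU/h

0.847/0.885 = 0.9571
1.09 × 4.95 = 5.396
R_total = 0.9571 + 16.3 + 5.396 = 22.65 ft²·°F·h/BTU
Q = A·ΔT/R = 243 × (72.7 − 36.6) / 22.65 = 387.3 BTU/h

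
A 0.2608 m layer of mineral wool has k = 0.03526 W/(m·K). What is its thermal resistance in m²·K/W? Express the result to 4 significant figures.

7.396 m²·K/W

R = L/k = 0.2608/0.03526 = 7.3965 m²·K/W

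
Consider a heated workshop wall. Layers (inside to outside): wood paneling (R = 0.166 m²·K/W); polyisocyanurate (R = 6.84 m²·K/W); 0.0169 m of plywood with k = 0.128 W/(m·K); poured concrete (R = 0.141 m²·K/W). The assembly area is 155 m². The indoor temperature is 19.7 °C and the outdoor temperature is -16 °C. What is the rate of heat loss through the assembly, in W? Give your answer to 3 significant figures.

0.0169/0.128 = 0.132
R_total = 0.166 + 6.84 + 0.132 + 0.141 = 7.279 m²·K/W
Q = A·ΔT/R = 155 × (19.7 − (-16)) / 7.279 = 760.2 W

760 W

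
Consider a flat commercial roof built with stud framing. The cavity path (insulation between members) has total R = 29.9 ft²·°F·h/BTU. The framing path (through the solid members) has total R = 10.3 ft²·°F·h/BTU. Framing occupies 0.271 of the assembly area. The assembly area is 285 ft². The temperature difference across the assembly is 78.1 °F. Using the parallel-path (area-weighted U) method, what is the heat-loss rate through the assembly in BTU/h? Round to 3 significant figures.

U_eff = 0.729/29.9 + 0.271/10.3 = 0.02438 + 0.02631 = 0.05069
R_eff = 1/U_eff = 19.73 ft²·°F·h/BTU
Q = 285 × 78.1 / 19.73 = 1128 BTU/h

1130 BTU/h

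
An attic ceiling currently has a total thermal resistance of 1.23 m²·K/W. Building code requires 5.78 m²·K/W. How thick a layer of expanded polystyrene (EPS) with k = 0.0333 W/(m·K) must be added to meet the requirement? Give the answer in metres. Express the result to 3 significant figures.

ΔR = 5.78 − 1.23 = 4.55 m²·K/W
L = ΔR × k = 4.55 × 0.0333 = 0.1515 m

0.152 m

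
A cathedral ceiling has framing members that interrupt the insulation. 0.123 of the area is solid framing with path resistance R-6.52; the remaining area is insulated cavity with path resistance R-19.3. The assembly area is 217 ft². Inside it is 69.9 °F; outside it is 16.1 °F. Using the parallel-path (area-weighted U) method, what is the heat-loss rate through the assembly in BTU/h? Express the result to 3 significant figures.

U_eff = 0.877/19.3 + 0.123/6.52 = 0.04544 + 0.01887 = 0.06431
R_eff = 1/U_eff = 15.55 ft²·°F·h/BTU
Q = 217 × (69.9 − 16.1) / 15.55 = 750.7 BTU/h

751 BTU/h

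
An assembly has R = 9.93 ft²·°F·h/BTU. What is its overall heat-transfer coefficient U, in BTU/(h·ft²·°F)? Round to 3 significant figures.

0.101 BTU/(h·ft²·°F)

U = 1/R = 1/9.93 = 0.1007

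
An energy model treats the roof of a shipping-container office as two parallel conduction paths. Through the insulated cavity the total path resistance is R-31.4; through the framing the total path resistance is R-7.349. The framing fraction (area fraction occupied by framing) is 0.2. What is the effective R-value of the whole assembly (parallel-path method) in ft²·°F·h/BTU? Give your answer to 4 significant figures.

U_eff = 0.8/31.4 + 0.2/7.349 = 0.025478 + 0.027215 = 0.052692
R_eff = 1/U_eff = 18.978 ft²·°F·h/BTU

18.98 ft²·°F·h/BTU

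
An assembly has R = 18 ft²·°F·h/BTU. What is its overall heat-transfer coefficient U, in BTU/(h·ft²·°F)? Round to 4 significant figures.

0.05556 BTU/(h·ft²·°F)

U = 1/R = 1/18 = 0.055556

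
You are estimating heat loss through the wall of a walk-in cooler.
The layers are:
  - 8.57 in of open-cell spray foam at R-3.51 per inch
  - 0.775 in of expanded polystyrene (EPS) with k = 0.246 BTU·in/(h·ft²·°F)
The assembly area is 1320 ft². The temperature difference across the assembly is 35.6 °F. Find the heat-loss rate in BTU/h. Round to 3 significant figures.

1410 BTU/h

8.57 × 3.51 = 30.08
0.775/0.246 = 3.15
R_total = 30.08 + 3.15 = 33.23 ft²·°F·h/BTU
Q = A·ΔT/R = 1320 × 35.6 / 33.23 = 1414 BTU/h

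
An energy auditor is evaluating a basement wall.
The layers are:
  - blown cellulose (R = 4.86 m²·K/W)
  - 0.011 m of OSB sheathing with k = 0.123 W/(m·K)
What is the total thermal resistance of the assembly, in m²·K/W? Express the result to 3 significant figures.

0.011/0.123 = 0.08943
R_total = 4.86 + 0.08943 = 4.949 m²·K/W

4.95 m²·K/W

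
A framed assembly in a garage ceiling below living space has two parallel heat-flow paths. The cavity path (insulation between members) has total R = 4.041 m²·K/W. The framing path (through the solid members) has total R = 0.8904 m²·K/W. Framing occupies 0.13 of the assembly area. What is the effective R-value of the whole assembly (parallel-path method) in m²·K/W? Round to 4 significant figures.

2.768 m²·K/W

U_eff = 0.87/4.041 + 0.13/0.8904 = 0.21529 + 0.146 = 0.3613
R_eff = 1/U_eff = 2.7678 m²·K/W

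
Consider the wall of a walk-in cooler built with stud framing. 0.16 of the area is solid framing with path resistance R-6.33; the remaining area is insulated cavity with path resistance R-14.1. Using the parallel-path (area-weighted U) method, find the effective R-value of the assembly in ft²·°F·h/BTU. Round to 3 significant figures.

11.8 ft²·°F·h/BTU

U_eff = 0.84/14.1 + 0.16/6.33 = 0.05957 + 0.02528 = 0.08485
R_eff = 1/U_eff = 11.79 ft²·°F·h/BTU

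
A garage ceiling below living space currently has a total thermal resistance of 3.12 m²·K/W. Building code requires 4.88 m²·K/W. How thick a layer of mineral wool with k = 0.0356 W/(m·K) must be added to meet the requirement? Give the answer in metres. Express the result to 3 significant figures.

ΔR = 4.88 − 3.12 = 1.76 m²·K/W
L = ΔR × k = 1.76 × 0.0356 = 0.06266 m

0.0627 m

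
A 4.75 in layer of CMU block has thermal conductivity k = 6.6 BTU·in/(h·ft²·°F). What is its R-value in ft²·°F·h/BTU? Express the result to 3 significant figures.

R = L/k = 4.75/6.6 = 0.7197 ft²·°F·h/BTU

0.720 ft²·°F·h/BTU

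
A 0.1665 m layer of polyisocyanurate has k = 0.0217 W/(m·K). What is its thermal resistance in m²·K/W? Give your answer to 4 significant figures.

7.673 m²·K/W

R = L/k = 0.1665/0.0217 = 7.6728 m²·K/W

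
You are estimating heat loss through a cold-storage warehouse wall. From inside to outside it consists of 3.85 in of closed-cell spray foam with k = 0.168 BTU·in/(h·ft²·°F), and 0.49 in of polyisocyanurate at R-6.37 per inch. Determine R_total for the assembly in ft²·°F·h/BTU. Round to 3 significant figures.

26.0 ft²·°F·h/BTU

3.85/0.168 = 22.92
0.49 × 6.37 = 3.121
R_total = 22.92 + 3.121 = 26.04 ft²·°F·h/BTU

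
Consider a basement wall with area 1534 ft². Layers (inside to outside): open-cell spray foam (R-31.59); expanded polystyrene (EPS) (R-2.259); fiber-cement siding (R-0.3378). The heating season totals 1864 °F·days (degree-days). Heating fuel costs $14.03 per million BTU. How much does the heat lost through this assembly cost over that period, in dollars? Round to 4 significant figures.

R_total = 31.59 + 2.259 + 0.3378 = 34.187 ft²·°F·h/BTU
E = A × HDD × 24 / R = 1534 × 1864 × 24 / 34.187 = 2007400 BTU
Cost = 2007400/10⁶ × 14.03 = $28.163

28.16 dollars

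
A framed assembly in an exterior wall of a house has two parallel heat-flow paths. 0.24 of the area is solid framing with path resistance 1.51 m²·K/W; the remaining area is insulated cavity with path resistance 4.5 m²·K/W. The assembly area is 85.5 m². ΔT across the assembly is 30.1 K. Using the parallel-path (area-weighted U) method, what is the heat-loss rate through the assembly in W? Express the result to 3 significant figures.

844 W

U_eff = 0.76/4.5 + 0.24/1.51 = 0.1689 + 0.1589 = 0.3278
R_eff = 1/U_eff = 3.05 m²·K/W
Q = 85.5 × 30.1 / 3.05 = 843.7 W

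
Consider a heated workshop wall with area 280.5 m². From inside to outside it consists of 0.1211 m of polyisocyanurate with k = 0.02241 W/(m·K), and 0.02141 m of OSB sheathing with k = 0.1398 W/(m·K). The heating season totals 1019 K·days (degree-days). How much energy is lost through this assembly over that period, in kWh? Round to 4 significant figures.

0.1211/0.02241 = 5.4038
0.02141/0.1398 = 0.15315
R_total = 5.4038 + 0.15315 = 5.557 m²·K/W
E = A × HDD × 24 / R / 1000 = 280.5 × 1019 × 24 / 5.557 / 1000 = 1234.5 kWh

1234 kWh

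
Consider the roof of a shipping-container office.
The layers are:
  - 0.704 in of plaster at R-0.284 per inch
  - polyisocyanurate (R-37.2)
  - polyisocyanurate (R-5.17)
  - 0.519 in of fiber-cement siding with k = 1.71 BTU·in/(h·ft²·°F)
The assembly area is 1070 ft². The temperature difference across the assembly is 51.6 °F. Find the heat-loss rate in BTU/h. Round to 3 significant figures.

0.704 × 0.284 = 0.1999
0.519/1.71 = 0.3035
R_total = 0.1999 + 37.2 + 5.17 + 0.3035 = 42.87 ft²·°F·h/BTU
Q = A·ΔT/R = 1070 × 51.6 / 42.87 = 1288 BTU/h

1290 BTU/h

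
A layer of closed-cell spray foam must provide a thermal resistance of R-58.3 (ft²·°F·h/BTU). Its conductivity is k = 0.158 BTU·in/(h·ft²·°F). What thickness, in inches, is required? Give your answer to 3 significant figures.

9.21 in

L = R × k = 58.3 × 0.158 = 9.211 in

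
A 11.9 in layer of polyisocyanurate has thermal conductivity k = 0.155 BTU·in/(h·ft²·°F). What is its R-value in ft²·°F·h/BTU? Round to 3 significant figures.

R = L/k = 11.9/0.155 = 76.77 ft²·°F·h/BTU

76.8 ft²·°F·h/BTU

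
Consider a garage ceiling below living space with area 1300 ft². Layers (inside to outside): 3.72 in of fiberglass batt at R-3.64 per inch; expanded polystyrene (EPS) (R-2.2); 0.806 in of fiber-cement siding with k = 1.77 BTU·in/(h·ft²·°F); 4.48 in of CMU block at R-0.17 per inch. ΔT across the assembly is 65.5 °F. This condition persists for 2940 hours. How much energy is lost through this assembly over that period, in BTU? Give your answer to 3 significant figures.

3.72 × 3.64 = 13.54
0.806/1.77 = 0.4554
4.48 × 0.17 = 0.7616
R_total = 13.54 + 2.2 + 0.4554 + 0.7616 = 16.96 ft²·°F·h/BTU
Q = 1300 × 65.5 / 16.96 = 5021 BTU/h
E = 5021 × 2940 = 14760000 BTU

14800000 BTU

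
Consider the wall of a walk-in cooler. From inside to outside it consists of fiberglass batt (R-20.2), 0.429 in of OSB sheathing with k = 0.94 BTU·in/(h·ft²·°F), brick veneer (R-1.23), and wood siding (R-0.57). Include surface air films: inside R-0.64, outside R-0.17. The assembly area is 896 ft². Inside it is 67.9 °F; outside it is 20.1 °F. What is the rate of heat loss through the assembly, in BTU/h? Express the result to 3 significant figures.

1840 BTU/h

0.429/0.94 = 0.4564
R_total = 0.64 + 20.2 + 0.4564 + 1.23 + 0.57 + 0.17 = 23.27 ft²·°F·h/BTU
Q = A·ΔT/R = 896 × (67.9 − 20.1) / 23.27 = 1841 BTU/h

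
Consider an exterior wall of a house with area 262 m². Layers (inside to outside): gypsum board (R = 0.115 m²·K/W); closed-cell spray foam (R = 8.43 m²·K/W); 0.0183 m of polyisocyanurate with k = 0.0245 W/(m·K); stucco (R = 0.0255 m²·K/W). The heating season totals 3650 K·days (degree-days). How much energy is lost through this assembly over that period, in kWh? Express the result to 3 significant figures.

0.0183/0.0245 = 0.7469
R_total = 0.115 + 8.43 + 0.7469 + 0.0255 = 9.317 m²·K/W
E = A × HDD × 24 / R / 1000 = 262 × 3650 × 24 / 9.317 / 1000 = 2463 kWh

2460 kWh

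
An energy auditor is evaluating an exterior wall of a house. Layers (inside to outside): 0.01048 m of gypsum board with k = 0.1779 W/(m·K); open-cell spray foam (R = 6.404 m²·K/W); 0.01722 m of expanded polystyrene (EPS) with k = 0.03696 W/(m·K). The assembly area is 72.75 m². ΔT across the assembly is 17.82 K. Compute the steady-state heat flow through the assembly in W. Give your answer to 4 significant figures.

0.01048/0.1779 = 0.058909
0.01722/0.03696 = 0.46591
R_total = 0.058909 + 6.404 + 0.46591 = 6.9288 m²·K/W
Q = A·ΔT/R = 72.75 × 17.82 / 6.9288 = 187.1 W

187.1 W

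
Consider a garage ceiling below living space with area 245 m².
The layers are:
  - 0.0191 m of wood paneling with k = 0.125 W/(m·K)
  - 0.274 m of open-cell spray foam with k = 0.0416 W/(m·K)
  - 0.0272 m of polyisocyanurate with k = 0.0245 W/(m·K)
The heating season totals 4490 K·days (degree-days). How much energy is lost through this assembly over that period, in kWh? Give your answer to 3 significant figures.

3360 kWh

0.0191/0.125 = 0.1528
0.274/0.0416 = 6.587
0.0272/0.0245 = 1.11
R_total = 0.1528 + 6.587 + 1.11 = 7.85 m²·K/W
E = A × HDD × 24 / R / 1000 = 245 × 4490 × 24 / 7.85 / 1000 = 3363 kWh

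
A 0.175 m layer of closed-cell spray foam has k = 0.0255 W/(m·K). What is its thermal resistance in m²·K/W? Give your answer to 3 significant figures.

R = L/k = 0.175/0.0255 = 6.863 m²·K/W

6.86 m²·K/W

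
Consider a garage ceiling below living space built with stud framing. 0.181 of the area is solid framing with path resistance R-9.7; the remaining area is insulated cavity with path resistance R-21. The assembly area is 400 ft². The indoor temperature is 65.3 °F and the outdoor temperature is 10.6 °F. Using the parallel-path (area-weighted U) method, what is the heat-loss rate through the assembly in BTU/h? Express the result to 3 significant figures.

1260 BTU/h

U_eff = 0.819/21 + 0.181/9.7 = 0.039 + 0.01866 = 0.05766
R_eff = 1/U_eff = 17.34 ft²·°F·h/BTU
Q = 400 × (65.3 − 10.6) / 17.34 = 1262 BTU/h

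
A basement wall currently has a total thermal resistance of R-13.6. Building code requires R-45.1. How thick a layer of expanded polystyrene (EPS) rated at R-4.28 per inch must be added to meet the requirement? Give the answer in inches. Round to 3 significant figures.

7.36 in

ΔR = 45.1 − 13.6 = 31.5 ft²·°F·h/BTU
L = ΔR / (R/in) = 31.5/4.28 = 7.36 in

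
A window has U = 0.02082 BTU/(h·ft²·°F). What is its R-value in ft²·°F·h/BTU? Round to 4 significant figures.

48.03 ft²·°F·h/BTU

R = 1/U = 1/0.02082 = 48.031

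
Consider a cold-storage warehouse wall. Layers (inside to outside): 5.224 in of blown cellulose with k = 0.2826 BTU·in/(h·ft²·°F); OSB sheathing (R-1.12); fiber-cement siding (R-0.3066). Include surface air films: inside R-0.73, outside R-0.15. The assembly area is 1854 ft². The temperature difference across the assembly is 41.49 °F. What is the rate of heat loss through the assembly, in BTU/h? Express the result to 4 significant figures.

5.224/0.2826 = 18.485
R_total = 0.73 + 18.485 + 1.12 + 0.3066 + 0.15 = 20.792 ft²·°F·h/BTU
Q = A·ΔT/R = 1854 × 41.49 / 20.792 = 3699.6 BTU/h

3700 BTU/h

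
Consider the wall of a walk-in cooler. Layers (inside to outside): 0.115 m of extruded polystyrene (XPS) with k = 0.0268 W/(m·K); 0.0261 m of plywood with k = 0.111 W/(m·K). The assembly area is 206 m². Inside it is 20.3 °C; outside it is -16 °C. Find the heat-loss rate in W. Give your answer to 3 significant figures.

1650 W

0.115/0.0268 = 4.291
0.0261/0.111 = 0.2351
R_total = 4.291 + 0.2351 = 4.526 m²·K/W
Q = A·ΔT/R = 206 × (20.3 − (-16)) / 4.526 = 1652 W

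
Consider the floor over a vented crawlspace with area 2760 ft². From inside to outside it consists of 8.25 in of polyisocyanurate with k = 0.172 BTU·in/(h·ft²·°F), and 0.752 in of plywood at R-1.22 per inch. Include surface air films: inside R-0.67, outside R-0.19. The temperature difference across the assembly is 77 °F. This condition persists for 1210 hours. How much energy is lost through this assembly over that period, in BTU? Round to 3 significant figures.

5170000 BTU

8.25/0.172 = 47.97
0.752 × 1.22 = 0.9174
R_total = 0.67 + 47.97 + 0.9174 + 0.19 = 49.74 ft²·°F·h/BTU
Q = 2760 × 77 / 49.74 = 4272 BTU/h
E = 4272 × 1210 = 5170000 BTU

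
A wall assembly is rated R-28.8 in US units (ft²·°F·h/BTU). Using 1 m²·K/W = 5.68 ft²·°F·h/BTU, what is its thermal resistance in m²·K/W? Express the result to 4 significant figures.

5.070 m²·K/W

R_SI = 28.8/5.68 = 5.0704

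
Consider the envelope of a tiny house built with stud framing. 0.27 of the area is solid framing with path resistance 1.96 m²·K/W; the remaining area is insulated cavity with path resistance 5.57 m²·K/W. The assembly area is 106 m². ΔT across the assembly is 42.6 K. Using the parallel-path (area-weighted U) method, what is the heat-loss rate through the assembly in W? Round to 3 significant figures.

U_eff = 0.73/5.57 + 0.27/1.96 = 0.1311 + 0.1378 = 0.2688
R_eff = 1/U_eff = 3.72 m²·K/W
Q = 106 × 42.6 / 3.72 = 1214 W

1210 W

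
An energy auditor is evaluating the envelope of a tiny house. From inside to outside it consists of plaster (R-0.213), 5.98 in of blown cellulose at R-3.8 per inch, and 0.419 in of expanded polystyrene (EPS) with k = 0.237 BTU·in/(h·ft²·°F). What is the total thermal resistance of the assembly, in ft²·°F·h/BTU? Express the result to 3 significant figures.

5.98 × 3.8 = 22.72
0.419/0.237 = 1.768
R_total = 0.213 + 22.72 + 1.768 = 24.7 ft²·°F·h/BTU

24.7 ft²·°F·h/BTU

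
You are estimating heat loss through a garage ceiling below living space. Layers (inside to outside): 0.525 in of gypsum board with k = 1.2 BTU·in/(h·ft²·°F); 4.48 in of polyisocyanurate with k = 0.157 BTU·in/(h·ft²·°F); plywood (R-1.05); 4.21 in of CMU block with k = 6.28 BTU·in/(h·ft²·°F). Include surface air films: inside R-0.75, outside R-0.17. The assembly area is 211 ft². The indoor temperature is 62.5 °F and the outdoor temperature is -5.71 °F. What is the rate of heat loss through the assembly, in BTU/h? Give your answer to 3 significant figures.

455 BTU/h

0.525/1.2 = 0.4375
4.48/0.157 = 28.54
4.21/6.28 = 0.6704
R_total = 0.75 + 0.4375 + 28.54 + 1.05 + 0.6704 + 0.17 = 31.61 ft²·°F·h/BTU
Q = A·ΔT/R = 211 × (62.5 − (-5.71)) / 31.61 = 455.3 BTU/h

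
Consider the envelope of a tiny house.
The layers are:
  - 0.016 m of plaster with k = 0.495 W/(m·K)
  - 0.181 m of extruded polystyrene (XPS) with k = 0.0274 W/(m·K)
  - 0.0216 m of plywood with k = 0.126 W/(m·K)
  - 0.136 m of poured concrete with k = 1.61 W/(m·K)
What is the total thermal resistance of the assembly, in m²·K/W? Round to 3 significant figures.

0.016/0.495 = 0.03232
0.181/0.0274 = 6.606
0.0216/0.126 = 0.1714
0.136/1.61 = 0.08447
R_total = 0.03232 + 6.606 + 0.1714 + 0.08447 = 6.894 m²·K/W

6.89 m²·K/W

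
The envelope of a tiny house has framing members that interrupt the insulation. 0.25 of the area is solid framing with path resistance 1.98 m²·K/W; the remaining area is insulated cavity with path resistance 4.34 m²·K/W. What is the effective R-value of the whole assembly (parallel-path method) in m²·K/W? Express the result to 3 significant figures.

U_eff = 0.75/4.34 + 0.25/1.98 = 0.1728 + 0.1263 = 0.2991
R_eff = 1/U_eff = 3.344 m²·K/W

3.34 m²·K/W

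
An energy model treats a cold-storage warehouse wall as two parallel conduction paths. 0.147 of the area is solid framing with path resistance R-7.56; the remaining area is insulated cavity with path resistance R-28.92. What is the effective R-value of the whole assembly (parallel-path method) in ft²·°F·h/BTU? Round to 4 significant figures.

20.43 ft²·°F·h/BTU

U_eff = 0.853/28.92 + 0.147/7.56 = 0.029495 + 0.019444 = 0.04894
R_eff = 1/U_eff = 20.433 ft²·°F·h/BTU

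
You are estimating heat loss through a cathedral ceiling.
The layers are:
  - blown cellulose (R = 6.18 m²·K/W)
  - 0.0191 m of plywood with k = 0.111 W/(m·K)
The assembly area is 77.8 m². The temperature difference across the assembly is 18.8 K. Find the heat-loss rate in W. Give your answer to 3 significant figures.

0.0191/0.111 = 0.1721
R_total = 6.18 + 0.1721 = 6.352 m²·K/W
Q = A·ΔT/R = 77.8 × 18.8 / 6.352 = 230.3 W

230 W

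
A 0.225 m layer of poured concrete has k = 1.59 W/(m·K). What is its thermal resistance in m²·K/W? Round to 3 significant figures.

R = L/k = 0.225/1.59 = 0.1415 m²·K/W

0.142 m²·K/W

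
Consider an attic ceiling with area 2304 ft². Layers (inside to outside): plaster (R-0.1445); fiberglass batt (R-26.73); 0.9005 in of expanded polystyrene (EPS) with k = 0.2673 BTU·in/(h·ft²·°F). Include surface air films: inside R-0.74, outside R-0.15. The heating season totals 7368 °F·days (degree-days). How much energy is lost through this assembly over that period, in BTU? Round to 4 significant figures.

0.9005/0.2673 = 3.3689
R_total = 0.74 + 0.1445 + 26.73 + 3.3689 + 0.15 = 31.133 ft²·°F·h/BTU
E = A × HDD × 24 / R = 2304 × 7368 × 24 / 31.133 = 13086000 BTU

13090000 BTU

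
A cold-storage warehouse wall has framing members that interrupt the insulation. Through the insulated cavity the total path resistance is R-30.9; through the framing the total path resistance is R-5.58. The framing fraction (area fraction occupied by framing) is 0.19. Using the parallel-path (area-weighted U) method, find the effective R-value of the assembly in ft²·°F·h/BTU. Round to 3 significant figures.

16.6 ft²·°F·h/BTU

U_eff = 0.81/30.9 + 0.19/5.58 = 0.02621 + 0.03405 = 0.06026
R_eff = 1/U_eff = 16.59 ft²·°F·h/BTU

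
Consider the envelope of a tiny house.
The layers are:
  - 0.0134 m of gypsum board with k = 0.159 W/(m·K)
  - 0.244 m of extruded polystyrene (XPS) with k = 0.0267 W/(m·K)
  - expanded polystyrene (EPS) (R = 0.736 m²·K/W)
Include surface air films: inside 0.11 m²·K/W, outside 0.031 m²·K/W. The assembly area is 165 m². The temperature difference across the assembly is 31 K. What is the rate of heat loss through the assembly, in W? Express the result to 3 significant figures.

0.0134/0.159 = 0.08428
0.244/0.0267 = 9.139
R_total = 0.11 + 0.08428 + 9.139 + 0.736 + 0.031 = 10.1 m²·K/W
Q = A·ΔT/R = 165 × 31 / 10.1 = 506.4 W

506 W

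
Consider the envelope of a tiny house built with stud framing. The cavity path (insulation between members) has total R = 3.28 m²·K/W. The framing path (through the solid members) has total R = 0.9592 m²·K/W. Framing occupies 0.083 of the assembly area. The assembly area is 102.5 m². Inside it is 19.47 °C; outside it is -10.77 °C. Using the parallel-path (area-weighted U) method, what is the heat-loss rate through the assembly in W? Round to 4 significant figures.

U_eff = 0.917/3.28 + 0.083/0.9592 = 0.27957 + 0.08653 = 0.3661
R_eff = 1/U_eff = 2.7315 m²·K/W
Q = 102.5 × (19.47 − (-10.77)) / 2.7315 = 1134.8 W

1135 W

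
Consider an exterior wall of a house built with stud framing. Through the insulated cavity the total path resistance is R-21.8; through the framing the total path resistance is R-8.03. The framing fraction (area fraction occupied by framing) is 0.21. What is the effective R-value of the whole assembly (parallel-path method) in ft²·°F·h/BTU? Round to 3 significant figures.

U_eff = 0.79/21.8 + 0.21/8.03 = 0.03624 + 0.02615 = 0.06239
R_eff = 1/U_eff = 16.03 ft²·°F·h/BTU

16.0 ft²·°F·h/BTU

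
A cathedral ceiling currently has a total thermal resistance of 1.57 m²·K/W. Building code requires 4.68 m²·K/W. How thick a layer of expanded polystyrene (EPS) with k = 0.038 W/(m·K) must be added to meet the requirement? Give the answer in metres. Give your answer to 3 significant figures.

0.118 m

ΔR = 4.68 − 1.57 = 3.11 m²·K/W
L = ΔR × k = 3.11 × 0.038 = 0.1182 m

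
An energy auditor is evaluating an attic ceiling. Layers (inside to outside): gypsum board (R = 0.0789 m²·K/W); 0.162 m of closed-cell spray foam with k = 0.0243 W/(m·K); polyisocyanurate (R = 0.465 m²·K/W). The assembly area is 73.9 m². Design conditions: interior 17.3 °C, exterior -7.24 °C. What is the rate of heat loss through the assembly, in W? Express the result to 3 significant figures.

0.162/0.0243 = 6.667
R_total = 0.0789 + 6.667 + 0.465 = 7.211 m²·K/W
Q = A·ΔT/R = 73.9 × (17.3 − (-7.24)) / 7.211 = 251.5 W

252 W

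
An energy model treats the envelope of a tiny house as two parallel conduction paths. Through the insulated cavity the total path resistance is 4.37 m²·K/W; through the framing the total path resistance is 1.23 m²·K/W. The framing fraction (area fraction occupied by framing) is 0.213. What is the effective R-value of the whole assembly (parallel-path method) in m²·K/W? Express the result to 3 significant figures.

U_eff = 0.787/4.37 + 0.213/1.23 = 0.1801 + 0.1732 = 0.3533
R_eff = 1/U_eff = 2.831 m²·K/W

2.83 m²·K/W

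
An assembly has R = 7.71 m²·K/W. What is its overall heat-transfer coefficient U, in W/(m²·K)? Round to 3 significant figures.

0.130 W/(m²·K)

U = 1/R = 1/7.71 = 0.1297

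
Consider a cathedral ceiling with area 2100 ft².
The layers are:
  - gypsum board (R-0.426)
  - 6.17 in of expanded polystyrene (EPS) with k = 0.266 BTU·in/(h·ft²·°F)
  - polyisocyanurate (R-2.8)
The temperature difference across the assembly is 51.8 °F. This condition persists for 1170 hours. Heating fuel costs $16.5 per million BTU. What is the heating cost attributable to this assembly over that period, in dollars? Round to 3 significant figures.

79.5 dollars

6.17/0.266 = 23.2
R_total = 0.426 + 23.2 + 2.8 = 26.42 ft²·°F·h/BTU
Q = 2100 × 51.8 / 26.42 = 4117 BTU/h
E = 4117 × 1170 = 4817000 BTU
Cost = 4817000/10⁶ × 16.5 = $79.48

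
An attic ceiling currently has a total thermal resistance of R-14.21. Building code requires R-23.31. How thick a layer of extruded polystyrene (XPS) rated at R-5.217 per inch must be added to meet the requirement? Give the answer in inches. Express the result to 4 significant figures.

ΔR = 23.31 − 14.21 = 9.1 ft²·°F·h/BTU
L = ΔR / (R/in) = 9.1/5.217 = 1.7443 in

1.744 in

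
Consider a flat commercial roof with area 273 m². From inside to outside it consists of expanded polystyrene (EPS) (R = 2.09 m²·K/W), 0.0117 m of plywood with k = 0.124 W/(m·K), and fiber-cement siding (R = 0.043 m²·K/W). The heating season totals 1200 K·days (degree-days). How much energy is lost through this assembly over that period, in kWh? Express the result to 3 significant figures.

0.0117/0.124 = 0.09435
R_total = 2.09 + 0.09435 + 0.043 = 2.227 m²·K/W
E = A × HDD × 24 / R / 1000 = 273 × 1200 × 24 / 2.227 / 1000 = 3530 kWh

3530 kWh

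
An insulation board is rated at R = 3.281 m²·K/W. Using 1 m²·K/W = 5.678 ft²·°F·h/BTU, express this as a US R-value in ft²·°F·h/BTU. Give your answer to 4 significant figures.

R_US = 3.281 × 5.678 = 18.63

18.63 ft²·°F·h/BTU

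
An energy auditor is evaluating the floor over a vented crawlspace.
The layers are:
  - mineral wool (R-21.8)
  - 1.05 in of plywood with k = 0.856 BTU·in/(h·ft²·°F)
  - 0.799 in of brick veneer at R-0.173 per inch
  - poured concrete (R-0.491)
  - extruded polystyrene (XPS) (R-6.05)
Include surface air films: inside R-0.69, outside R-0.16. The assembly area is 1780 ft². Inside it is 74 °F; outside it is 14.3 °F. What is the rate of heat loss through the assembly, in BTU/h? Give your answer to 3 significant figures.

1.05/0.856 = 1.227
0.799 × 0.173 = 0.1382
R_total = 0.69 + 21.8 + 1.227 + 0.1382 + 0.491 + 6.05 + 0.16 = 30.56 ft²·°F·h/BTU
Q = A·ΔT/R = 1780 × (74 − 14.3) / 30.56 = 3478 BTU/h

3480 BTU/h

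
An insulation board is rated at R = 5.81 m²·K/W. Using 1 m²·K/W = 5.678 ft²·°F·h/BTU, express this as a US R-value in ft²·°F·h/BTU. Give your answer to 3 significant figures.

33.0 ft²·°F·h/BTU

R_US = 5.81 × 5.678 = 32.99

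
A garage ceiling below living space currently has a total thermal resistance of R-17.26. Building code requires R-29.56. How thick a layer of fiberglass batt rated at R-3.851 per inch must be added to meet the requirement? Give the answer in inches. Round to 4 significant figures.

3.194 in

ΔR = 29.56 − 17.26 = 12.3 ft²·°F·h/BTU
L = ΔR / (R/in) = 12.3/3.851 = 3.194 in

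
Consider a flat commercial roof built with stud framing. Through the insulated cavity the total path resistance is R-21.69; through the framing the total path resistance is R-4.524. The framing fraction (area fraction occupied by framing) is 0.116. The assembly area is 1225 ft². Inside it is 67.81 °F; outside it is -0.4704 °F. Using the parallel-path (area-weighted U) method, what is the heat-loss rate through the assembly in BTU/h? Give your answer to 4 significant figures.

5554 BTU/h

U_eff = 0.884/21.69 + 0.116/4.524 = 0.040756 + 0.025641 = 0.066397
R_eff = 1/U_eff = 15.061 ft²·°F·h/BTU
Q = 1225 × (67.81 − (-0.4704)) / 15.061 = 5553.7 BTU/h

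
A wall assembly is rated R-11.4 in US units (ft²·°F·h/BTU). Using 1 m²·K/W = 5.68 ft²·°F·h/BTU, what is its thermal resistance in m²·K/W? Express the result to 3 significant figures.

2.01 m²·K/W

R_SI = 11.4/5.68 = 2.007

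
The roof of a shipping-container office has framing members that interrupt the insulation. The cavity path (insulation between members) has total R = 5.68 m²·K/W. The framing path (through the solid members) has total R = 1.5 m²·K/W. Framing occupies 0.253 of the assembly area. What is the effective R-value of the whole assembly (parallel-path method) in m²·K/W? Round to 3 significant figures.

U_eff = 0.747/5.68 + 0.253/1.5 = 0.1315 + 0.1687 = 0.3002
R_eff = 1/U_eff = 3.331 m²·K/W

3.33 m²·K/W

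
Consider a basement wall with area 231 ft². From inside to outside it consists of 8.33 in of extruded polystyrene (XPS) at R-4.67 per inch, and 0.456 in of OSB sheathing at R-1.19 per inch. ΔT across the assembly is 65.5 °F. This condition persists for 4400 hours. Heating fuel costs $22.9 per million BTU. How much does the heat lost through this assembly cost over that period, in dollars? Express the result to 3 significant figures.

8.33 × 4.67 = 38.9
0.456 × 1.19 = 0.5426
R_total = 38.9 + 0.5426 = 39.44 ft²·°F·h/BTU
Q = 231 × 65.5 / 39.44 = 383.6 BTU/h
E = 383.6 × 4400 = 1688000 BTU
Cost = 1688000/10⁶ × 22.9 = $38.65

38.7 dollars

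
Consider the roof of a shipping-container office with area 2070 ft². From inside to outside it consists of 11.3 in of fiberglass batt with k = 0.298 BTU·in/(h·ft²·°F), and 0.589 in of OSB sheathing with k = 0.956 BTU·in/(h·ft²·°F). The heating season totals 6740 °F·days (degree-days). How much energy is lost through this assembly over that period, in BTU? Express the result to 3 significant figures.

8690000 BTU

11.3/0.298 = 37.92
0.589/0.956 = 0.6161
R_total = 37.92 + 0.6161 = 38.54 ft²·°F·h/BTU
E = A × HDD × 24 / R = 2070 × 6740 × 24 / 38.54 = 8689000 BTU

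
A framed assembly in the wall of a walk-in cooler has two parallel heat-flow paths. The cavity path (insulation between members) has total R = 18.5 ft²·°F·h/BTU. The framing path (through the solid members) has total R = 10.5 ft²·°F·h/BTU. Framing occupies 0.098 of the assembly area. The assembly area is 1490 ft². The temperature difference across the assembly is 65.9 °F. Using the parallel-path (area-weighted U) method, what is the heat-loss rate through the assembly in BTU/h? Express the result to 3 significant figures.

5700 BTU/h

U_eff = 0.902/18.5 + 0.098/10.5 = 0.04876 + 0.009333 = 0.05809
R_eff = 1/U_eff = 17.21 ft²·°F·h/BTU
Q = 1490 × 65.9 / 17.21 = 5704 BTU/h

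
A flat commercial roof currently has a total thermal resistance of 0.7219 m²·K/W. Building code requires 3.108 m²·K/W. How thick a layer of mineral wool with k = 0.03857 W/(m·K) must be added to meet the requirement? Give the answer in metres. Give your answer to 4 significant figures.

0.09203 m

ΔR = 3.108 − 0.7219 = 2.3861 m²·K/W
L = ΔR × k = 2.3861 × 0.03857 = 0.092032 m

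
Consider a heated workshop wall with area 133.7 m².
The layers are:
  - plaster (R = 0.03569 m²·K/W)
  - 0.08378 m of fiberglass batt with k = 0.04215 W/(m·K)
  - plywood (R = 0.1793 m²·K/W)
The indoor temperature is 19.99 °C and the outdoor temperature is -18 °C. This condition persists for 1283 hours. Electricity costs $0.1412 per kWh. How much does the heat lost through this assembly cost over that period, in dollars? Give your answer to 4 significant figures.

417.7 dollars

0.08378/0.04215 = 1.9877
R_total = 0.03569 + 1.9877 + 0.1793 = 2.2027 m²·K/W
Q = 133.7 × (19.99 − (-18)) / 2.2027 = 2306 W
E = 2306 W × 1283 h / 1000 = 2958.6 kWh
Cost = 2958.6 × 0.1412 = $417.75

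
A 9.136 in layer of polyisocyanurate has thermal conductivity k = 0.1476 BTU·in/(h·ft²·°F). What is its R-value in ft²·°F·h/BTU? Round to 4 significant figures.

R = L/k = 9.136/0.1476 = 61.897 ft²·°F·h/BTU

61.90 ft²·°F·h/BTU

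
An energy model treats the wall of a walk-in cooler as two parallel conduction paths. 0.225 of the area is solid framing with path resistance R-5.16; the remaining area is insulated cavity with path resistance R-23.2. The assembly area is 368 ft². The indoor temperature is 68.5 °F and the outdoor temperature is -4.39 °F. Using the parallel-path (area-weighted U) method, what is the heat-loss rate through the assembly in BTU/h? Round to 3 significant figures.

2070 BTU/h

U_eff = 0.775/23.2 + 0.225/5.16 = 0.03341 + 0.0436 = 0.07701
R_eff = 1/U_eff = 12.99 ft²·°F·h/BTU
Q = 368 × (68.5 − (-4.39)) / 12.99 = 2066 BTU/h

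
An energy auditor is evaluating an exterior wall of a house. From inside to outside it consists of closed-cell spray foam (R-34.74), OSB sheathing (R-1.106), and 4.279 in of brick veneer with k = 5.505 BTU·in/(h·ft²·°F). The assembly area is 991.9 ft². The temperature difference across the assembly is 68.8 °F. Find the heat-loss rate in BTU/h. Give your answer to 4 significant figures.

1863 BTU/h

4.279/5.505 = 0.77729
R_total = 34.74 + 1.106 + 0.77729 = 36.623 ft²·°F·h/BTU
Q = A·ΔT/R = 991.9 × 68.8 / 36.623 = 1863.4 BTU/h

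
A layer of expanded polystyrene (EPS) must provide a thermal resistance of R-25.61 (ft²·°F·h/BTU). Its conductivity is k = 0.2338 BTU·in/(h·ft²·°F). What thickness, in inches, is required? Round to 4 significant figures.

5.988 in

L = R × k = 25.61 × 0.2338 = 5.9876 in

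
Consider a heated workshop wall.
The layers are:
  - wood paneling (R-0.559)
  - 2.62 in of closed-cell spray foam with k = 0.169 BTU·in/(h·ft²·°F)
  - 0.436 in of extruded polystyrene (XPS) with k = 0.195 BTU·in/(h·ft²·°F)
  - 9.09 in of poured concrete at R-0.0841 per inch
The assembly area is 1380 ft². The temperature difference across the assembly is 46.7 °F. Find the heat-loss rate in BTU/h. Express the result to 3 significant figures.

3380 BTU/h

2.62/0.169 = 15.5
0.436/0.195 = 2.236
9.09 × 0.0841 = 0.7645
R_total = 0.559 + 15.5 + 2.236 + 0.7645 = 19.06 ft²·°F·h/BTU
Q = A·ΔT/R = 1380 × 46.7 / 19.06 = 3381 BTU/h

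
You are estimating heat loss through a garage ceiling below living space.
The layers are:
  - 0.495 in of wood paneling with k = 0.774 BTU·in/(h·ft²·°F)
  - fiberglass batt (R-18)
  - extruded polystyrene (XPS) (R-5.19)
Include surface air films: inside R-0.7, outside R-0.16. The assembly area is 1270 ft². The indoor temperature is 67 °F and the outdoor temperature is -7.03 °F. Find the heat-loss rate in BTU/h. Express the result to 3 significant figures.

0.495/0.774 = 0.6395
R_total = 0.7 + 0.6395 + 18 + 5.19 + 0.16 = 24.69 ft²·°F·h/BTU
Q = A·ΔT/R = 1270 × (67 − (-7.03)) / 24.69 = 3808 BTU/h

3810 BTU/h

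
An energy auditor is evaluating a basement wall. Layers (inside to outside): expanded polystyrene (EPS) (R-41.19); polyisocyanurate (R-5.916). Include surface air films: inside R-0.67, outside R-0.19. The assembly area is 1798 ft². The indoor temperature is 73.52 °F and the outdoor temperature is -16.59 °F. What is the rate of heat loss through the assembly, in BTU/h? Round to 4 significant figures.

3378 BTU/h

R_total = 0.67 + 41.19 + 5.916 + 0.19 = 47.966 ft²·°F·h/BTU
Q = A·ΔT/R = 1798 × (73.52 − (-16.59)) / 47.966 = 3377.8 BTU/h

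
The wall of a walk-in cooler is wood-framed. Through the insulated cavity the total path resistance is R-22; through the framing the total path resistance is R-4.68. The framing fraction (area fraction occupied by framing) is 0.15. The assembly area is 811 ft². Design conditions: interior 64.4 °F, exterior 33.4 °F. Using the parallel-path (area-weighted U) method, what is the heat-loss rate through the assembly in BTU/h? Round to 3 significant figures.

U_eff = 0.85/22 + 0.15/4.68 = 0.03864 + 0.03205 = 0.07069
R_eff = 1/U_eff = 14.15 ft²·°F·h/BTU
Q = 811 × (64.4 − 33.4) / 14.15 = 1777 BTU/h

1780 BTU/h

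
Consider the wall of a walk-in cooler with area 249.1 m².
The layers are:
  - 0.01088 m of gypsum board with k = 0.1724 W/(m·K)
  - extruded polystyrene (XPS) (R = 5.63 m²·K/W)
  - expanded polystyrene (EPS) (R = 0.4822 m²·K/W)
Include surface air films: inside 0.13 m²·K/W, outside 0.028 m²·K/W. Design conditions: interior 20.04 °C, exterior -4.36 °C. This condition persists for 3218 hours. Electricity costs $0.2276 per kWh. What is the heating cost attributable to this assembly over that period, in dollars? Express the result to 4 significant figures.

0.01088/0.1724 = 0.063109
R_total = 0.13 + 0.063109 + 5.63 + 0.4822 + 0.028 = 6.3333 m²·K/W
Q = 249.1 × (20.04 − (-4.36)) / 6.3333 = 959.69 W
E = 959.69 W × 3218 h / 1000 = 3088.3 kWh
Cost = 3088.3 × 0.2276 = $702.9

702.9 dollars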